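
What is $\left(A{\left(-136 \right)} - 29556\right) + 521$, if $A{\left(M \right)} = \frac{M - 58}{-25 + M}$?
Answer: $- \frac{4674441}{161} \approx -29034.0$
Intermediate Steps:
$A{\left(M \right)} = \frac{-58 + M}{-25 + M}$
$\left(A{\left(-136 \right)} - 29556\right) + 521 = \left(\frac{-58 - 136}{-25 - 136} - 29556\right) + 521 = \left(\frac{1}{-161} \left(-194\right) - 29556\right) + 521 = \left(\left(- \frac{1}{161}\right) \left(-194\right) - 29556\right) + 521 = \left(\frac{194}{161} - 29556\right) + 521 = - \frac{4758322}{161} + 521 = - \frac{4674441}{161}$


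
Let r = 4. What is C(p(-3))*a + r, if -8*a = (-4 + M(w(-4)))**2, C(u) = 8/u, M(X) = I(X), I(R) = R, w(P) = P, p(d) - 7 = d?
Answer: -12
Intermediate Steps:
p(d) = 7 + d
M(X) = X
a = -8 (a = -(-4 - 4)**2/8 = -1/8*(-8)**2 = -1/8*64 = -8)
C(p(-3))*a + r = (8/(7 - 3))*(-8) + 4 = (8/4)*(-8) + 4 = (8*(1/4))*(-8) + 4 = 2*(-8) + 4 = -16 + 4 = -12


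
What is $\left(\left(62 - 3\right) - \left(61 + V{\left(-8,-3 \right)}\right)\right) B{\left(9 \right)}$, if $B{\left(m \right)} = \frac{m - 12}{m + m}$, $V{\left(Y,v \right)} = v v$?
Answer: $\frac{11}{6} \approx 1.8333$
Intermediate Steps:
$V{\left(Y,v \right)} = v^{2}$
$B{\left(m \right)} = \frac{-12 + m}{2 m}$
$\left(\left(62 - 3\right) - \left(61 + V{\left(-8,-3 \right)}\right)\right) B{\left(9 \right)} = \left(\left(62 - 3\right) - 70\right) \frac{-12 + 9}{2 \cdot 9} = \left(59 - 70\right) \frac{1}{2} \cdot \frac{1}{9} \left(-3\right) = \left(59 - 70\right) \left(- \frac{1}{6}\right) = \left(-11\right) \left(- \frac{1}{6}\right) = \frac{11}{6}$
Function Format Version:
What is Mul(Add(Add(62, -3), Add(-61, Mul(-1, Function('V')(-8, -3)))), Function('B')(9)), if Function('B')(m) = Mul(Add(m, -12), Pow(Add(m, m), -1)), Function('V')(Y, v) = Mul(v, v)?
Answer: Rational(11, 6) ≈ 1.8333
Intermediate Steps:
Function('V')(Y, v) = Pow(v, 2)
Function('B')(m) = Mul(Rational(1, 2), Pow(m, -1), Add(-12, m)) (Function('B')(m) = Mul(Add(-12, m), Pow(Mul(2, m), -1)) = Mul(Add(-12, m), Mul(Rational(1, 2), Pow(m, -1))) = Mul(Rational(1, 2), Pow(m, -1), Add(-12, m)))
Mul(Add(Add(62, -3), Add(-61, Mul(-1, Function('V')(-8, -3)))), Function('B')(9)) = Mul(Add(Add(62, -3), Add(-61, Mul(-1, Pow(-3, 2)))), Mul(Rational(1, 2), Pow(9, -1), Add(-12, 9))) = Mul(Add(59, Add(-61, Mul(-1, 9))), Mul(Rational(1, 2), Rational(1, 9), -3)) = Mul(Add(59, Add(-61, -9)), Rational(-1, 6)) = Mul(Add(59, -70), Rational(-1, 6)) = Mul(-11, Rational(-1, 6)) = Rational(11, 6)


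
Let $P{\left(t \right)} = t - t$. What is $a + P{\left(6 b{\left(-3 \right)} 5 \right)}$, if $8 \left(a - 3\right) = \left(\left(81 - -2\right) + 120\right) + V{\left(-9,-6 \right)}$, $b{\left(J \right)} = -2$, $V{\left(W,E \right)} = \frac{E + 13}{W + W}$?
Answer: $\frac{4079}{144} \approx 28.326$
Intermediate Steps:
$V{\left(W,E \right)} = \frac{13 + E}{2 W}$
$a = \frac{4079}{144}$ ($a = 3 + \frac{\left(\left(81 - -2\right) + 120\right) + \frac{13 - 6}{2 \left(-9\right)}}{8} = 3 + \frac{\left(\left(81 + 2\right) + 120\right) + \frac{1}{2} \left(- \frac{1}{9}\right) 7}{8} = 3 + \frac{\left(83 + 120\right) - \frac{7}{18}}{8} = 3 + \frac{203 - \frac{7}{18}}{8} = 3 + \frac{1}{8} \cdot \frac{3647}{18} = 3 + \frac{3647}{144} = \frac{4079}{144} \approx 28.326$)
$P{\left(t \right)} = 0$
$a + P{\left(6 b{\left(-3 \right)} 5 \right)} = \frac{4079}{144} + 0 = \frac{4079}{144}$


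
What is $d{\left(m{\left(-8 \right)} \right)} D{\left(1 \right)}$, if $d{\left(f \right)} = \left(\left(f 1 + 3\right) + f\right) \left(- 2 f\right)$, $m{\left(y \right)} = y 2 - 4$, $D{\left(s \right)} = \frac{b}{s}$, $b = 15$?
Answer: $-22200$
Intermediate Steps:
$D{\left(s \right)} = \frac{15}{s}$
$m{\left(y \right)} = -4 + 2 y$ ($m{\left(y \right)} = 2 y - 4 = -4 + 2 y$)
$d{\left(f \right)} = - 2 f \left(3 + 2 f\right)$ ($d{\left(f \right)} = \left(\left(f + 3\right) + f\right) \left(- 2 f\right) = \left(\left(3 + f\right) + f\right) \left(- 2 f\right) = \left(3 + 2 f\right) \left(- 2 f\right) = - 2 f \left(3 + 2 f\right)$)
$d{\left(m{\left(-8 \right)} \right)} D{\left(1 \right)} = - 2 \left(-4 + 2 \left(-8\right)\right) \left(3 + 2 \left(-4 + 2 \left(-8\right)\right)\right) \frac{15}{1} = - 2 \left(-4 - 16\right) \left(3 + 2 \left(-4 - 16\right)\right) 15 \cdot 1 = \left(-2\right) \left(-20\right) \left(3 + 2 \left(-20\right)\right) 15 = \left(-2\right) \left(-20\right) \left(3 - 40\right) 15 = \left(-2\right) \left(-20\right) \left(-37\right) 15 = \left(-1480\right) 15 = -22200$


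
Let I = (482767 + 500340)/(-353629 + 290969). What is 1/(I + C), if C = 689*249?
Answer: 62660/10749029153 ≈ 5.8294e-6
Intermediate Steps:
C = 171561
I = -983107/62660 (I = 983107/(-62660) = 983107*(-1/62660) = -983107/62660 ≈ -15.690)
1/(I + C) = 1/(-983107/62660 + 171561) = 1/(10749029153/62660) = 62660/10749029153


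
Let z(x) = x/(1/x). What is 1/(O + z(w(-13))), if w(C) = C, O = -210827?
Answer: -1/210658 ≈ -4.7470e-6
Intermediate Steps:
z(x) = x**2 (z(x) = x*x = x**2)
1/(O + z(w(-13))) = 1/(-210827 + (-13)**2) = 1/(-210827 + 169) = 1/(-210658) = -1/210658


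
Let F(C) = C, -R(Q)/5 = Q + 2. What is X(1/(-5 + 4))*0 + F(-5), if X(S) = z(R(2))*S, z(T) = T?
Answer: -5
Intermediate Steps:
R(Q) = -10 - 5*Q (R(Q) = -5*(Q + 2) = -5*(2 + Q) = -10 - 5*Q)
X(S) = -20*S (X(S) = (-10 - 5*2)*S = (-10 - 10)*S = -20*S)
X(1/(-5 + 4))*0 + F(-5) = -20/(-5 + 4)*0 - 5 = -20/(-1)*0 - 5 = -20*(-1)*0 - 5 = 20*0 - 5 = 0 - 5 = -5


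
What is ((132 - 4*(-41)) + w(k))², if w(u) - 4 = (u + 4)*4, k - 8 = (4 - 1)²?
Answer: 147456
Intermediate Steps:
k = 17 (k = 8 + (4 - 1)² = 8 + 3² = 8 + 9 = 17)
w(u) = 20 + 4*u (w(u) = 4 + (u + 4)*4 = 4 + (4 + u)*4 = 4 + (16 + 4*u) = 20 + 4*u)
((132 - 4*(-41)) + w(k))² = ((132 - 4*(-41)) + (20 + 4*17))² = ((132 + 164) + (20 + 68))² = (296 + 88)² = 384² = 147456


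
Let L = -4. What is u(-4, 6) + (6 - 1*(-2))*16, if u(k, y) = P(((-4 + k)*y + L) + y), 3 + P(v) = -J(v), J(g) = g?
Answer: 171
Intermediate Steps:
P(v) = -3 - v
u(k, y) = 1 - y - y*(-4 + k) (u(k, y) = -3 - (((-4 + k)*y - 4) + y) = -3 - ((y*(-4 + k) - 4) + y) = -3 - ((-4 + y*(-4 + k)) + y) = -3 - (-4 + y + y*(-4 + k)) = -3 + (4 - y - y*(-4 + k)) = 1 - y - y*(-4 + k))
u(-4, 6) + (6 - 1*(-2))*16 = (1 + 3*6 - 1*(-4)*6) + (6 - 1*(-2))*16 = (1 + 18 + 24) + (6 + 2)*16 = 43 + 8*16 = 43 + 128 = 171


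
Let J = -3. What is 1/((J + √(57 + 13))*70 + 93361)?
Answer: 93151/8676765801 - 70*√70/8676765801 ≈ 1.0668e-5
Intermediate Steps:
1/((J + √(57 + 13))*70 + 93361) = 1/((-3 + √(57 + 13))*70 + 93361) = 1/((-3 + √70)*70 + 93361) = 1/((-210 + 70*√70) + 93361) = 1/(93151 + 70*√70)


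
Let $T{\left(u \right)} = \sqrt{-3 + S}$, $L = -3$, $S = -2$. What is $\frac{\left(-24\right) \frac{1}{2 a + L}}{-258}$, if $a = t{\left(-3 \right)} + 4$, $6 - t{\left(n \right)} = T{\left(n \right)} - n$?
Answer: $\frac{44}{6063} + \frac{8 i \sqrt{5}}{6063} \approx 0.0072571 + 0.0029504 i$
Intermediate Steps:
$T{\left(u \right)} = i \sqrt{5}$ ($T{\left(u \right)} = \sqrt{-3 - 2} = \sqrt{-5} = i \sqrt{5}$)
$t{\left(n \right)} = 6 + n - i \sqrt{5}$ ($t{\left(n \right)} = 6 - \left(i \sqrt{5} - n\right) = 6 - \left(- n + i \sqrt{5}\right) = 6 + \left(n - i \sqrt{5}\right) = 6 + n - i \sqrt{5}$)
$a = 7 - i \sqrt{5}$ ($a = \left(6 - 3 - i \sqrt{5}\right) + 4 = \left(3 - i \sqrt{5}\right) + 4 = 7 - i \sqrt{5} \approx 7.0 - 2.2361 i$)
$\frac{\left(-24\right) \frac{1}{2 a + L}}{-258} = \frac{\left(-24\right) \frac{1}{2 \left(7 - i \sqrt{5}\right) - 3}}{-258} = - \frac{\left(-24\right) \frac{1}{\left(14 - 2 i \sqrt{5}\right) - 3}}{258} = - \frac{\left(-24\right) \frac{1}{11 - 2 i \sqrt{5}}}{258} = \frac{4}{43 \left(11 - 2 i \sqrt{5}\right)}$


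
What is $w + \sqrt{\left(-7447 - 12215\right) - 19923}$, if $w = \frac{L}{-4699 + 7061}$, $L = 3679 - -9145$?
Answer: $\frac{6412}{1181} + i \sqrt{39585} \approx 5.4293 + 198.96 i$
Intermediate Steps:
$L = 12824$ ($L = 3679 + 9145 = 12824$)
$w = \frac{6412}{1181}$ ($w = \frac{12824}{-4699 + 7061} = \frac{12824}{2362} = 12824 \cdot \frac{1}{2362} = \frac{6412}{1181} \approx 5.4293$)
$w + \sqrt{\left(-7447 - 12215\right) - 19923} = \frac{6412}{1181} + \sqrt{\left(-7447 - 12215\right) - 19923} = \frac{6412}{1181} + \sqrt{-19662 - 19923} = \frac{6412}{1181} + \sqrt{-39585} = \frac{6412}{1181} + i \sqrt{39585}$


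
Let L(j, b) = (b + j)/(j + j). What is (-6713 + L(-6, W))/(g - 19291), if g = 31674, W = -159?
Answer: -26797/49532 ≈ -0.54100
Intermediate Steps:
L(j, b) = (b + j)/(2*j) (L(j, b) = (b + j)/((2*j)) = (b + j)*(1/(2*j)) = (b + j)/(2*j))
(-6713 + L(-6, W))/(g - 19291) = (-6713 + (½)*(-159 - 6)/(-6))/(31674 - 19291) = (-6713 + (½)*(-⅙)*(-165))/12383 = (-6713 + 55/4)*(1/12383) = -26797/4*1/12383 = -26797/49532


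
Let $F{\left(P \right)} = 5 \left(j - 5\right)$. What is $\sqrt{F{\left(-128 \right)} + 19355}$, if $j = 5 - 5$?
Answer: $\sqrt{19330} \approx 139.03$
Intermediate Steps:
$j = 0$
$F{\left(P \right)} = -25$ ($F{\left(P \right)} = 5 \left(0 - 5\right) = 5 \left(-5\right) = -25$)
$\sqrt{F{\left(-128 \right)} + 19355} = \sqrt{-25 + 19355} = \sqrt{19330}$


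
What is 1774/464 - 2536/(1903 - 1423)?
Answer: -5081/3480 ≈ -1.4601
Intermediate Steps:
1774/464 - 2536/(1903 - 1423) = 1774*(1/464) - 2536/480 = 887/232 - 2536*1/480 = 887/232 - 317/60 = -5081/3480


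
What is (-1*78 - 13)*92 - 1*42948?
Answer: -51320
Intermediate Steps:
(-1*78 - 13)*92 - 1*42948 = (-78 - 13)*92 - 42948 = -91*92 - 42948 = -8372 - 42948 = -51320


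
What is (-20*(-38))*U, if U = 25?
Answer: 19000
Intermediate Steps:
(-20*(-38))*U = -20*(-38)*25 = 760*25 = 19000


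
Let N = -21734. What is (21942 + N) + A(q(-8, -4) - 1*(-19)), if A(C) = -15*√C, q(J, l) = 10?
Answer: 208 - 15*√29 ≈ 127.22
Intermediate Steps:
(21942 + N) + A(q(-8, -4) - 1*(-19)) = (21942 - 21734) - 15*√(10 - 1*(-19)) = 208 - 15*√(10 + 19) = 208 - 15*√29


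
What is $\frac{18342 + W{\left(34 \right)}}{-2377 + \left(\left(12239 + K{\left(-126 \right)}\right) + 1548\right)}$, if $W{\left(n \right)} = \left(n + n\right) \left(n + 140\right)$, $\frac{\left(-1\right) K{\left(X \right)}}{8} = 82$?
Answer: $\frac{15087}{5377} \approx 2.8058$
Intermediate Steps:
$K{\left(X \right)} = -656$ ($K{\left(X \right)} = \left(-8\right) 82 = -656$)
$W{\left(n \right)} = 2 n \left(140 + n\right)$
$\frac{18342 + W{\left(34 \right)}}{-2377 + \left(\left(12239 + K{\left(-126 \right)}\right) + 1548\right)} = \frac{18342 + 2 \cdot 34 \left(140 + 34\right)}{-2377 + \left(\left(12239 - 656\right) + 1548\right)} = \frac{18342 + 2 \cdot 34 \cdot 174}{-2377 + \left(11583 + 1548\right)} = \frac{18342 + 11832}{-2377 + 13131} = \frac{30174}{10754} = 30174 \cdot \frac{1}{10754} = \frac{15087}{5377}$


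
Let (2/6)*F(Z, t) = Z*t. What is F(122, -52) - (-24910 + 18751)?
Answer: -12873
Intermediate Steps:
F(Z, t) = 3*Z*t (F(Z, t) = 3*(Z*t) = 3*Z*t)
F(122, -52) - (-24910 + 18751) = 3*122*(-52) - (-24910 + 18751) = -19032 - 1*(-6159) = -19032 + 6159 = -12873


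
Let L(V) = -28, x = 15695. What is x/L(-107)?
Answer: -15695/28 ≈ -560.54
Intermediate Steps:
x/L(-107) = 15695/(-28) = 15695*(-1/28) = -15695/28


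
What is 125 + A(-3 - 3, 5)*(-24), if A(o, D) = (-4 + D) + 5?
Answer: -19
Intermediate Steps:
A(o, D) = 1 + D
125 + A(-3 - 3, 5)*(-24) = 125 + (1 + 5)*(-24) = 125 + 6*(-24) = 125 - 144 = -19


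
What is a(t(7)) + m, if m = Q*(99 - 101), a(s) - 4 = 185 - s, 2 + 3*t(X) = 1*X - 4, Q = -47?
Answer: 848/3 ≈ 282.67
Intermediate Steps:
t(X) = -2 + X/3 (t(X) = -⅔ + (1*X - 4)/3 = -⅔ + (X - 4)/3 = -⅔ + (-4 + X)/3 = -⅔ + (-4/3 + X/3) = -2 + X/3)
a(s) = 189 - s (a(s) = 4 + (185 - s) = 189 - s)
m = 94 (m = -47*(99 - 101) = -47*(-2) = 94)
a(t(7)) + m = (189 - (-2 + (⅓)*7)) + 94 = (189 - (-2 + 7/3)) + 94 = (189 - 1*⅓) + 94 = (189 - ⅓) + 94 = 566/3 + 94 = 848/3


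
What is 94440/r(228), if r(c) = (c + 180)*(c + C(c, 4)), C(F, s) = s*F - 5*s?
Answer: 787/3808 ≈ 0.20667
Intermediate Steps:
C(F, s) = -5*s + F*s (C(F, s) = F*s - 5*s = -5*s + F*s)
r(c) = (-20 + 5*c)*(180 + c) (r(c) = (c + 180)*(c + 4*(-5 + c)) = (180 + c)*(c + (-20 + 4*c)) = (180 + c)*(-20 + 5*c) = (-20 + 5*c)*(180 + c))
94440/r(228) = 94440/(-3600 + 5*228² + 880*228) = 94440/(-3600 + 5*51984 + 200640) = 94440/(-3600 + 259920 + 200640) = 94440/456960 = 94440*(1/456960) = 787/3808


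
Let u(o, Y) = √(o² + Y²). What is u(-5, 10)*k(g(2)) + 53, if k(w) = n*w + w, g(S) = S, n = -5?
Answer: 53 - 40*√5 ≈ -36.443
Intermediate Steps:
u(o, Y) = √(Y² + o²)
k(w) = -4*w (k(w) = -5*w + w = -4*w)
u(-5, 10)*k(g(2)) + 53 = √(10² + (-5)²)*(-4*2) + 53 = √(100 + 25)*(-8) + 53 = √125*(-8) + 53 = (5*√5)*(-8) + 53 = -40*√5 + 53 = 53 - 40*√5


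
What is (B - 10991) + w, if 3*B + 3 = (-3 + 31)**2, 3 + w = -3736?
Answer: -43409/3 ≈ -14470.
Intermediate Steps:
w = -3739 (w = -3 - 3736 = -3739)
B = 781/3 (B = -1 + (-3 + 31)**2/3 = -1 + (1/3)*28**2 = -1 + (1/3)*784 = -1 + 784/3 = 781/3 ≈ 260.33)
(B - 10991) + w = (781/3 - 10991) - 3739 = -32192/3 - 3739 = -43409/3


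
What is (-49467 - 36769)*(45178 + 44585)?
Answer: -7740802068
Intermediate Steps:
(-49467 - 36769)*(45178 + 44585) = -86236*89763 = -7740802068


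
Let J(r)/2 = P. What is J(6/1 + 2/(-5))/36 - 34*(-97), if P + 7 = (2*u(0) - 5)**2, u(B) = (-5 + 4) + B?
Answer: 9901/3 ≈ 3300.3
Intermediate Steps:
u(B) = -1 + B
P = 42 (P = -7 + (2*(-1 + 0) - 5)**2 = -7 + (2*(-1) - 5)**2 = -7 + (-2 - 5)**2 = -7 + (-7)**2 = -7 + 49 = 42)
J(r) = 84 (J(r) = 2*42 = 84)
J(6/1 + 2/(-5))/36 - 34*(-97) = 84/36 - 34*(-97) = 84*(1/36) + 3298 = 7/3 + 3298 = 9901/3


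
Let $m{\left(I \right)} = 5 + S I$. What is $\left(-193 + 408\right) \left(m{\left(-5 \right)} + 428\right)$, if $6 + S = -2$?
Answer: $101695$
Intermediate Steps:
$S = -8$ ($S = -6 - 2 = -8$)
$m{\left(I \right)} = 5 - 8 I$
$\left(-193 + 408\right) \left(m{\left(-5 \right)} + 428\right) = \left(-193 + 408\right) \left(\left(5 - -40\right) + 428\right) = 215 \left(\left(5 + 40\right) + 428\right) = 215 \left(45 + 428\right) = 215 \cdot 473 = 101695$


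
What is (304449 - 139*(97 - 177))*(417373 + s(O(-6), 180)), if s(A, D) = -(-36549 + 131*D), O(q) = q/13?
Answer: 135802594598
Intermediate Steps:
O(q) = q/13 (O(q) = q*(1/13) = q/13)
s(A, D) = 36549 - 131*D (s(A, D) = -(-36549 + 131*D) = -131*(-279 + D) = 36549 - 131*D)
(304449 - 139*(97 - 177))*(417373 + s(O(-6), 180)) = (304449 - 139*(97 - 177))*(417373 + (36549 - 131*180)) = (304449 - 139*(-80))*(417373 + (36549 - 23580)) = (304449 + 11120)*(417373 + 12969) = 315569*430342 = 135802594598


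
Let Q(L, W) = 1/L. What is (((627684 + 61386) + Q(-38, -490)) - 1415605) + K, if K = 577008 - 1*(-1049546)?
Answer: 34200721/38 ≈ 9.0002e+5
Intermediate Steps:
K = 1626554 (K = 577008 + 1049546 = 1626554)
(((627684 + 61386) + Q(-38, -490)) - 1415605) + K = (((627684 + 61386) + 1/(-38)) - 1415605) + 1626554 = ((689070 - 1/38) - 1415605) + 1626554 = (26184659/38 - 1415605) + 1626554 = -27608331/38 + 1626554 = 34200721/38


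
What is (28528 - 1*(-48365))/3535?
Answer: 76893/3535 ≈ 21.752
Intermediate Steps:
(28528 - 1*(-48365))/3535 = (28528 + 48365)*(1/3535) = 76893*(1/3535) = 76893/3535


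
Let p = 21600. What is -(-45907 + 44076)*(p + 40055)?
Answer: 112890305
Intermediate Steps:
-(-45907 + 44076)*(p + 40055) = -(-45907 + 44076)*(21600 + 40055) = -(-1831)*61655 = -1*(-112890305) = 112890305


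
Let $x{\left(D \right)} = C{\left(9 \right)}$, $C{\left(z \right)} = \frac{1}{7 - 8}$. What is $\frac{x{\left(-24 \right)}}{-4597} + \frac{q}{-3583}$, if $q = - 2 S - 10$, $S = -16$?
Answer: $- \frac{97551}{16471051} \approx -0.0059226$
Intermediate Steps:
$C{\left(z \right)} = -1$ ($C{\left(z \right)} = \frac{1}{-1} = -1$)
$x{\left(D \right)} = -1$
$q = 22$ ($q = \left(-2\right) \left(-16\right) - 10 = 32 - 10 = 22$)
$\frac{x{\left(-24 \right)}}{-4597} + \frac{q}{-3583} = - \frac{1}{-4597} + \frac{22}{-3583} = \left(-1\right) \left(- \frac{1}{4597}\right) + 22 \left(- \frac{1}{3583}\right) = \frac{1}{4597} - \frac{22}{3583} = - \frac{97551}{16471051}$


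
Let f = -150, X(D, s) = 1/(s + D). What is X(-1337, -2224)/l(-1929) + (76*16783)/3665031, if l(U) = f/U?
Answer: 74915861489/217519589850 ≈ 0.34441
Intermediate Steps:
X(D, s) = 1/(D + s)
l(U) = -150/U
X(-1337, -2224)/l(-1929) + (76*16783)/3665031 = 1/((-1337 - 2224)*((-150/(-1929)))) + (76*16783)/3665031 = 1/((-3561)*((-150*(-1/1929)))) + 1275508*(1/3665031) = -1/(3561*50/643) + 1275508/3665031 = -1/3561*643/50 + 1275508/3665031 = -643/178050 + 1275508/3665031 = 74915861489/217519589850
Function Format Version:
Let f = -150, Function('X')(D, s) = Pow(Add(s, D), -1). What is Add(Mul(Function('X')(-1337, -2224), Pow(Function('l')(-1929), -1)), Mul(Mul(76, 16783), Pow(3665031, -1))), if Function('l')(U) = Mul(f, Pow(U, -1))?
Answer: Rational(74915861489, 217519589850) ≈ 0.34441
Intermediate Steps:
Function('X')(D, s) = Pow(Add(D, s), -1)
Function('l')(U) = Mul(-150, Pow(U, -1))
Add(Mul(Function('X')(-1337, -2224), Pow(Function('l')(-1929), -1)), Mul(Mul(76, 16783), Pow(3665031, -1))) = Add(Mul(Pow(Add(-1337, -2224), -1), Pow(Mul(-150, Pow(-1929, -1)), -1)), Mul(Mul(76, 16783), Pow(3665031, -1))) = Add(Mul(Pow(-3561, -1), Pow(Mul(-150, Rational(-1, 1929)), -1)), Mul(1275508, Rational(1, 3665031))) = Add(Mul(Rational(-1, 3561), Pow(Rational(50, 643), -1)), Rational(1275508, 3665031)) = Add(Mul(Rational(-1, 3561), Rational(643, 50)), Rational(1275508, 3665031)) = Add(Rational(-643, 178050), Rational(1275508, 3665031)) = Rational(74915861489, 217519589850)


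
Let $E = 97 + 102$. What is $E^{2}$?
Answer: $39601$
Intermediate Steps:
$E = 199$
$E^{2} = 199^{2} = 39601$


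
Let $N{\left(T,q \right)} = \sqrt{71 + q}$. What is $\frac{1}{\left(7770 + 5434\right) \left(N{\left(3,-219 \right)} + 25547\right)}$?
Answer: $\frac{25547}{8617582109828} - \frac{i \sqrt{37}}{4308791054914} \approx 2.9645 \cdot 10^{-9} - 1.4117 \cdot 10^{-12} i$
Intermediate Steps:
$\frac{1}{\left(7770 + 5434\right) \left(N{\left(3,-219 \right)} + 25547\right)} = \frac{1}{\left(7770 + 5434\right) \left(\sqrt{71 - 219} + 25547\right)} = \frac{1}{13204 \left(\sqrt{-148} + 25547\right)} = \frac{1}{13204 \left(2 i \sqrt{37} + 25547\right)} = \frac{1}{13204 \left(25547 + 2 i \sqrt{37}\right)} = \frac{1}{337322588 + 26408 i \sqrt{37}}$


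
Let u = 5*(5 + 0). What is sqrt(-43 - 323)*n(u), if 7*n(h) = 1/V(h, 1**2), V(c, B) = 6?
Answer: I*sqrt(366)/42 ≈ 0.4555*I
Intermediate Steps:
u = 25 (u = 5*5 = 25)
n(h) = 1/42 (n(h) = (1/7)/6 = (1/7)*(1/6) = 1/42)
sqrt(-43 - 323)*n(u) = sqrt(-43 - 323)*(1/42) = sqrt(-366)*(1/42) = (I*sqrt(366))*(1/42) = I*sqrt(366)/42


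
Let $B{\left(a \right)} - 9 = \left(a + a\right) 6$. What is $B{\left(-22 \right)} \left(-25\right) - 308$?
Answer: $6067$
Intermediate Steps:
$B{\left(a \right)} = 9 + 12 a$ ($B{\left(a \right)} = 9 + \left(a + a\right) 6 = 9 + 2 a 6 = 9 + 12 a$)
$B{\left(-22 \right)} \left(-25\right) - 308 = \left(9 + 12 \left(-22\right)\right) \left(-25\right) - 308 = \left(9 - 264\right) \left(-25\right) - 308 = \left(-255\right) \left(-25\right) - 308 = 6375 - 308 = 6067$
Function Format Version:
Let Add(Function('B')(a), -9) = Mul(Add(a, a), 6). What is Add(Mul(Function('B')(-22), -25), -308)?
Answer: 6067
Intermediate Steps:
Function('B')(a) = Add(9, Mul(12, a)) (Function('B')(a) = Add(9, Mul(Add(a, a), 6)) = Add(9, Mul(Mul(2, a), 6)) = Add(9, Mul(12, a)))
Add(Mul(Function('B')(-22), -25), -308) = Add(Mul(Add(9, Mul(12, -22)), -25), -308) = Add(Mul(Add(9, -264), -25), -308) = Add(Mul(-255, -25), -308) = Add(6375, -308) = 6067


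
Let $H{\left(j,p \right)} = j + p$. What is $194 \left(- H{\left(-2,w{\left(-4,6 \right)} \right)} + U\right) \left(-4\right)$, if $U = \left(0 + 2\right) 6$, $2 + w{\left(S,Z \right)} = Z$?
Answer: $-7760$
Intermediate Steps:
$w{\left(S,Z \right)} = -2 + Z$
$U = 12$ ($U = 2 \cdot 6 = 12$)
$194 \left(- H{\left(-2,w{\left(-4,6 \right)} \right)} + U\right) \left(-4\right) = 194 \left(- (-2 + \left(-2 + 6\right)) + 12\right) \left(-4\right) = 194 \left(- (-2 + 4) + 12\right) \left(-4\right) = 194 \left(\left(-1\right) 2 + 12\right) \left(-4\right) = 194 \left(-2 + 12\right) \left(-4\right) = 194 \cdot 10 \left(-4\right) = 194 \left(-40\right) = -7760$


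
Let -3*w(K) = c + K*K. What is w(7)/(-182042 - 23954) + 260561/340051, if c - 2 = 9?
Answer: 13420331194/17512286449 ≈ 0.76634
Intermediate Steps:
c = 11 (c = 2 + 9 = 11)
w(K) = -11/3 - K²/3 (w(K) = -(11 + K*K)/3 = -(11 + K²)/3 = -11/3 - K²/3)
w(7)/(-182042 - 23954) + 260561/340051 = (-11/3 - ⅓*7²)/(-182042 - 23954) + 260561/340051 = (-11/3 - ⅓*49)/(-205996) + 260561*(1/340051) = (-11/3 - 49/3)*(-1/205996) + 260561/340051 = -20*(-1/205996) + 260561/340051 = 5/51499 + 260561/340051 = 13420331194/17512286449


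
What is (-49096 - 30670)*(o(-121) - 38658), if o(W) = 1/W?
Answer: 373114957154/121 ≈ 3.0836e+9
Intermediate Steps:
(-49096 - 30670)*(o(-121) - 38658) = (-49096 - 30670)*(1/(-121) - 38658) = -79766*(-1/121 - 38658) = -79766*(-4677619/121) = 373114957154/121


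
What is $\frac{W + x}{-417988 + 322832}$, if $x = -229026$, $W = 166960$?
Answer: $\frac{31033}{47578} \approx 0.65226$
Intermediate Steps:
$\frac{W + x}{-417988 + 322832} = \frac{166960 - 229026}{-417988 + 322832} = - \frac{62066}{-95156} = \left(-62066\right) \left(- \frac{1}{95156}\right) = \frac{31033}{47578}$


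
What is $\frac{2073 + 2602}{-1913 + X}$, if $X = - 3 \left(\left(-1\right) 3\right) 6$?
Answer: $- \frac{425}{169} \approx -2.5148$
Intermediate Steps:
$X = 54$ ($X = \left(-3\right) \left(-3\right) 6 = 9 \cdot 6 = 54$)
$\frac{2073 + 2602}{-1913 + X} = \frac{2073 + 2602}{-1913 + 54} = \frac{4675}{-1859} = 4675 \left(- \frac{1}{1859}\right) = - \frac{425}{169}$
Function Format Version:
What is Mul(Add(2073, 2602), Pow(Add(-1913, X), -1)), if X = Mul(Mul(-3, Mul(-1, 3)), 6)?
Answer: Rational(-425, 169) ≈ -2.5148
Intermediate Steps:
X = 54 (X = Mul(Mul(-3, -3), 6) = Mul(9, 6) = 54)
Mul(Add(2073, 2602), Pow(Add(-1913, X), -1)) = Mul(Add(2073, 2602), Pow(Add(-1913, 54), -1)) = Mul(4675, Pow(-1859, -1)) = Mul(4675, Rational(-1, 1859)) = Rational(-425, 169)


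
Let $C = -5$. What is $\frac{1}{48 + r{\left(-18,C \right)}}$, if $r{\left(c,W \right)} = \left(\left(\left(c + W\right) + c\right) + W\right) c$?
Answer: $\frac{1}{876} \approx 0.0011416$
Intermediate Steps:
$r{\left(c,W \right)} = c \left(2 W + 2 c\right)$ ($r{\left(c,W \right)} = \left(\left(\left(W + c\right) + c\right) + W\right) c = \left(\left(W + 2 c\right) + W\right) c = \left(2 W + 2 c\right) c = c \left(2 W + 2 c\right)$)
$\frac{1}{48 + r{\left(-18,C \right)}} = \frac{1}{48 + 2 \left(-18\right) \left(-5 - 18\right)} = \frac{1}{48 + 2 \left(-18\right) \left(-23\right)} = \frac{1}{48 + 828} = \frac{1}{876}$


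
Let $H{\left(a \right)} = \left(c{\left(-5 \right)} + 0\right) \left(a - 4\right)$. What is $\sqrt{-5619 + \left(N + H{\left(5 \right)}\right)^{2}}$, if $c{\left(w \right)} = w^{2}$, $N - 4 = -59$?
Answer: $11 i \sqrt{39} \approx 68.695 i$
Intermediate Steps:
$N = -55$ ($N = 4 - 59 = -55$)
$H{\left(a \right)} = -100 + 25 a$ ($H{\left(a \right)} = \left(\left(-5\right)^{2} + 0\right) \left(a - 4\right) = \left(25 + 0\right) \left(-4 + a\right) = 25 \left(-4 + a\right) = -100 + 25 a$)
$\sqrt{-5619 + \left(N + H{\left(5 \right)}\right)^{2}} = \sqrt{-5619 + \left(-55 + \left(-100 + 25 \cdot 5\right)\right)^{2}} = \sqrt{-5619 + \left(-55 + \left(-100 + 125\right)\right)^{2}} = \sqrt{-5619 + \left(-55 + 25\right)^{2}} = \sqrt{-5619 + \left(-30\right)^{2}} = \sqrt{-5619 + 900} = \sqrt{-4719} = 11 i \sqrt{39}$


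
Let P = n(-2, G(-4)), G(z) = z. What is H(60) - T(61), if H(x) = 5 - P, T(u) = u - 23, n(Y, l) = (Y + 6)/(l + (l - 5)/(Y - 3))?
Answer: -343/11 ≈ -31.182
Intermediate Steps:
n(Y, l) = (6 + Y)/(l + (-5 + l)/(-3 + Y))
T(u) = -23 + u
P = -20/11 (P = (18 - 1*(-2)² - 3*(-2))/(5 + 2*(-4) - 1*(-2)*(-4)) = (18 - 1*4 + 6)/(5 - 8 - 8) = (18 - 4 + 6)/(-11) = -1/11*20 = -20/11 ≈ -1.8182)
H(x) = 75/11 (H(x) = 5 - 1*(-20/11) = 5 + 20/11 = 75/11)
H(60) - T(61) = 75/11 - (-23 + 61) = 75/11 - 1*38 = 75/11 - 38 = -343/11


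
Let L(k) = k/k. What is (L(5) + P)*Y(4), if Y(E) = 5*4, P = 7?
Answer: 160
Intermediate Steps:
L(k) = 1
Y(E) = 20
(L(5) + P)*Y(4) = (1 + 7)*20 = 8*20 = 160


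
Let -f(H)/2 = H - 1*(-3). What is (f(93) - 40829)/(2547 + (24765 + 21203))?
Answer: -41021/48515 ≈ -0.84553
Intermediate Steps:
f(H) = -6 - 2*H (f(H) = -2*(H - 1*(-3)) = -2*(H + 3) = -2*(3 + H) = -6 - 2*H)
(f(93) - 40829)/(2547 + (24765 + 21203)) = ((-6 - 2*93) - 40829)/(2547 + (24765 + 21203)) = ((-6 - 186) - 40829)/(2547 + 45968) = (-192 - 40829)/48515 = -41021*1/48515 = -41021/48515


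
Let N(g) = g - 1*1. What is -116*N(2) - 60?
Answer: -176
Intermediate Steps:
N(g) = -1 + g (N(g) = g - 1 = -1 + g)
-116*N(2) - 60 = -116*(-1 + 2) - 60 = -116*1 - 60 = -116 - 60 = -176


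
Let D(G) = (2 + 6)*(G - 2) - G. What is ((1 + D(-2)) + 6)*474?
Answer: -10902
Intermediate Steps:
D(G) = -16 + 7*G (D(G) = 8*(-2 + G) - G = (-16 + 8*G) - G = -16 + 7*G)
((1 + D(-2)) + 6)*474 = ((1 + (-16 + 7*(-2))) + 6)*474 = ((1 + (-16 - 14)) + 6)*474 = ((1 - 30) + 6)*474 = (-29 + 6)*474 = -23*474 = -10902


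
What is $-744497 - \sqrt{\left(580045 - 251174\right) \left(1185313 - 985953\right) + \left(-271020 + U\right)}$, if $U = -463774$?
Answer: $-744497 - \sqrt{65562987766} \approx -1.0006 \cdot 10^{6}$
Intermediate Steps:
$-744497 - \sqrt{\left(580045 - 251174\right) \left(1185313 - 985953\right) + \left(-271020 + U\right)} = -744497 - \sqrt{\left(580045 - 251174\right) \left(1185313 - 985953\right) - 734794} = -744497 - \sqrt{328871 \cdot 199360 - 734794} = -744497 - \sqrt{65563722560 - 734794} = -744497 - \sqrt{65562987766}$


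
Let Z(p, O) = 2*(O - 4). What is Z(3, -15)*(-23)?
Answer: 874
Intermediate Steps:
Z(p, O) = -8 + 2*O (Z(p, O) = 2*(-4 + O) = -8 + 2*O)
Z(3, -15)*(-23) = (-8 + 2*(-15))*(-23) = (-8 - 30)*(-23) = -38*(-23) = 874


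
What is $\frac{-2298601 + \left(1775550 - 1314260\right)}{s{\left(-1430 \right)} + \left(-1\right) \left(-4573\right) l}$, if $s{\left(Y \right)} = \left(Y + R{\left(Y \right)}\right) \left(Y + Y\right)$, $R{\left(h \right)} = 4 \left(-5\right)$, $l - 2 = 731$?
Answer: $- \frac{262473}{1071287} \approx -0.24501$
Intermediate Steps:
$l = 733$ ($l = 2 + 731 = 733$)
$R{\left(h \right)} = -20$
$s{\left(Y \right)} = 2 Y \left(-20 + Y\right)$ ($s{\left(Y \right)} = \left(Y - 20\right) \left(Y + Y\right) = \left(-20 + Y\right) 2 Y = 2 Y \left(-20 + Y\right)$)
$\frac{-2298601 + \left(1775550 - 1314260\right)}{s{\left(-1430 \right)} + \left(-1\right) \left(-4573\right) l} = \frac{-2298601 + \left(1775550 - 1314260\right)}{2 \left(-1430\right) \left(-20 - 1430\right) + \left(-1\right) \left(-4573\right) 733} = \frac{-2298601 + \left(1775550 - 1314260\right)}{2 \left(-1430\right) \left(-1450\right) + 4573 \cdot 733} = \frac{-2298601 + 461290}{4147000 + 3352009} = - \frac{1837311}{7499009} = \left(-1837311\right) \frac{1}{7499009} = - \frac{262473}{1071287}$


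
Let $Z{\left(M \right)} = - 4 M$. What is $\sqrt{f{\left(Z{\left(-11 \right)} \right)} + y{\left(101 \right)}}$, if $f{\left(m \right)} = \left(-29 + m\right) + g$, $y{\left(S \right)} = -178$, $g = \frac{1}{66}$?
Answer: $\frac{i \sqrt{709962}}{66} \approx 12.767 i$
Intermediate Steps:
$g = \frac{1}{66} \approx 0.015152$
$f{\left(m \right)} = - \frac{1913}{66} + m$ ($f{\left(m \right)} = \left(-29 + m\right) + \frac{1}{66} = - \frac{1913}{66} + m$)
$\sqrt{f{\left(Z{\left(-11 \right)} \right)} + y{\left(101 \right)}} = \sqrt{\left(- \frac{1913}{66} - -44\right) - 178} = \sqrt{\left(- \frac{1913}{66} + 44\right) - 178} = \sqrt{\frac{991}{66} - 178} = \sqrt{- \frac{10757}{66}} = \frac{i \sqrt{709962}}{66}$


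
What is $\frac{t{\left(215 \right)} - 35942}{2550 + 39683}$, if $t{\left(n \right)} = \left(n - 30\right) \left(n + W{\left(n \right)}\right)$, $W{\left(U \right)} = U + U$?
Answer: $\frac{83383}{42233} \approx 1.9744$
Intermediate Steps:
$W{\left(U \right)} = 2 U$
$t{\left(n \right)} = 3 n \left(-30 + n\right)$ ($t{\left(n \right)} = \left(n - 30\right) \left(n + 2 n\right) = \left(-30 + n\right) 3 n = 3 n \left(-30 + n\right)$)
$\frac{t{\left(215 \right)} - 35942}{2550 + 39683} = \frac{3 \cdot 215 \left(-30 + 215\right) - 35942}{2550 + 39683} = \frac{3 \cdot 215 \cdot 185 - 35942}{42233} = \left(119325 - 35942\right) \frac{1}{42233} = 83383 \cdot \frac{1}{42233} = \frac{83383}{42233}$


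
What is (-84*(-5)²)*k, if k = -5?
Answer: 10500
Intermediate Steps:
(-84*(-5)²)*k = -84*(-5)²*(-5) = -84*25*(-5) = -2100*(-5) = 10500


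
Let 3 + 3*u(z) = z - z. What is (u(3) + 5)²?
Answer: 16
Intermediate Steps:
u(z) = -1 (u(z) = -1 + (z - z)/3 = -1 + (⅓)*0 = -1 + 0 = -1)
(u(3) + 5)² = (-1 + 5)² = 4² = 16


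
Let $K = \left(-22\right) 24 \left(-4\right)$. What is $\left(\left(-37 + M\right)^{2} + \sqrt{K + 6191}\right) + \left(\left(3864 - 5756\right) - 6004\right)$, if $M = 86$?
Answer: $-5495 + 19 \sqrt{23} \approx -5403.9$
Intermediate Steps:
$K = 2112$ ($K = \left(-528\right) \left(-4\right) = 2112$)
$\left(\left(-37 + M\right)^{2} + \sqrt{K + 6191}\right) + \left(\left(3864 - 5756\right) - 6004\right) = \left(\left(-37 + 86\right)^{2} + \sqrt{2112 + 6191}\right) + \left(\left(3864 - 5756\right) - 6004\right) = \left(49^{2} + \sqrt{8303}\right) - 7896 = \left(2401 + 19 \sqrt{23}\right) - 7896 = -5495 + 19 \sqrt{23}$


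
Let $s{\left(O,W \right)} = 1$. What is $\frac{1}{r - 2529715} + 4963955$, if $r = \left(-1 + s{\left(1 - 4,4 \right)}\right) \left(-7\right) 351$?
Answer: $\frac{12557391422824}{2529715} \approx 4.964 \cdot 10^{6}$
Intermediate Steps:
$r = 0$ ($r = \left(-1 + 1\right) \left(-7\right) 351 = 0 \left(-7\right) 351 = 0 \cdot 351 = 0$)
$\frac{1}{r - 2529715} + 4963955 = \frac{1}{0 - 2529715} + 4963955 = \frac{1}{-2529715} + 4963955 = - \frac{1}{2529715} + 4963955 = \frac{12557391422824}{2529715}$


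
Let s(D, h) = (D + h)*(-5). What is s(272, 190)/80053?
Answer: -2310/80053 ≈ -0.028856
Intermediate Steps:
s(D, h) = -5*D - 5*h
s(272, 190)/80053 = (-5*272 - 5*190)/80053 = (-1360 - 950)*(1/80053) = -2310*1/80053 = -2310/80053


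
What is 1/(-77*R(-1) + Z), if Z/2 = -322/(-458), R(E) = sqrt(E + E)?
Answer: 5267/44424933 + 576851*I*sqrt(2)/88849866 ≈ 0.00011856 + 0.0091817*I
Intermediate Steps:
R(E) = sqrt(2)*sqrt(E) (R(E) = sqrt(2*E) = sqrt(2)*sqrt(E))
Z = 322/229 (Z = 2*(-322/(-458)) = 2*(-322*(-1/458)) = 2*(161/229) = 322/229 ≈ 1.4061)
1/(-77*R(-1) + Z) = 1/(-77*sqrt(2)*sqrt(-1) + 322/229) = 1/(-77*sqrt(2)*I + 322/229) = 1/(-77*I*sqrt(2) + 322/229) = 1/(322/229 - 77*I*sqrt(2))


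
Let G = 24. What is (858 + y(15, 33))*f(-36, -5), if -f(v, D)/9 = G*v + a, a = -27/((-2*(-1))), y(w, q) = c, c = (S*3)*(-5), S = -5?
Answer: 14736735/2 ≈ 7.3684e+6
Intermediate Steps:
c = 75 (c = -5*3*(-5) = -15*(-5) = 75)
y(w, q) = 75
a = -27/2 ≈ -13.500
f(v, D) = 243/2 - 216*v (f(v, D) = -9*(24*v - 27/2) = -9*(-27/2 + 24*v) = 243/2 - 216*v)
(858 + y(15, 33))*f(-36, -5) = (858 + 75)*(243/2 - 216*(-36)) = 933*(243/2 + 7776) = 933*(15795/2) = 14736735/2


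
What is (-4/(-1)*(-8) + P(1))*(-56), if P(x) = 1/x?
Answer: 1736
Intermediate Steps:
(-4/(-1)*(-8) + P(1))*(-56) = (-4/(-1)*(-8) + 1/1)*(-56) = (-4*(-1)*(-8) + 1)*(-56) = (4*(-8) + 1)*(-56) = (-32 + 1)*(-56) = -31*(-56) = 1736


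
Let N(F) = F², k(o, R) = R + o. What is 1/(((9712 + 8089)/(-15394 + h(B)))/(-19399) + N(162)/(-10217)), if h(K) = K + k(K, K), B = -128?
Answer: -446741860082/1147501998593 ≈ -0.38932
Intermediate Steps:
h(K) = 3*K (h(K) = K + (K + K) = K + 2*K = 3*K)
1/(((9712 + 8089)/(-15394 + h(B)))/(-19399) + N(162)/(-10217)) = 1/(((9712 + 8089)/(-15394 + 3*(-128)))/(-19399) + 162²/(-10217)) = 1/((17801/(-15394 - 384))*(-1/19399) + 26244*(-1/10217)) = 1/((17801/(-15778))*(-1/19399) - 26244/10217) = 1/((17801*(-1/15778))*(-1/19399) - 26244/10217) = 1/(-2543/2254*(-1/19399) - 26244/10217) = 1/(2543/43725346 - 26244/10217) = 1/(-1147501998593/446741860082) = -446741860082/1147501998593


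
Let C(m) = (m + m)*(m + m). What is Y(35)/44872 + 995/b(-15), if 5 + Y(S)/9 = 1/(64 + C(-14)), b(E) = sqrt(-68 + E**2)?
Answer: -38151/38051456 + 995*sqrt(157)/157 ≈ 79.409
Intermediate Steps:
C(m) = 4*m**2 (C(m) = (2*m)*(2*m) = 4*m**2)
Y(S) = -38151/848 (Y(S) = -45 + 9/(64 + 4*(-14)**2) = -45 + 9/(64 + 4*196) = -45 + 9/(64 + 784) = -45 + 9/848 = -38151/848)
Y(35)/44872 + 995/b(-15) = -38151/848/44872 + 995/(sqrt(-68 + (-15)**2)) = -38151/848*1/44872 + 995/(sqrt(-68 + 225)) = -38151/38051456 + 995/(sqrt(157)) = -38151/38051456 + 995*(sqrt(157)/157) = -38151/38051456 + 995*sqrt(157)/157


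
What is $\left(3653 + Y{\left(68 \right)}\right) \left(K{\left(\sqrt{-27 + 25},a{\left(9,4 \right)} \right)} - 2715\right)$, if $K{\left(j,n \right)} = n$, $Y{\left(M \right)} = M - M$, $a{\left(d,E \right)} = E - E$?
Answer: $-9917895$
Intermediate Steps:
$a{\left(d,E \right)} = 0$
$Y{\left(M \right)} = 0$
$\left(3653 + Y{\left(68 \right)}\right) \left(K{\left(\sqrt{-27 + 25},a{\left(9,4 \right)} \right)} - 2715\right) = \left(3653 + 0\right) \left(0 - 2715\right) = 3653 \left(-2715\right) = -9917895$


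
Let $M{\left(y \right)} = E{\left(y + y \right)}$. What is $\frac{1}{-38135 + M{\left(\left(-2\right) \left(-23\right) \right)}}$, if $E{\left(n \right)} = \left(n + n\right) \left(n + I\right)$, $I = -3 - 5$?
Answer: $- \frac{1}{22679} \approx -4.4094 \cdot 10^{-5}$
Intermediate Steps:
$I = -8$ ($I = -3 - 5 = -8$)
$E{\left(n \right)} = 2 n \left(-8 + n\right)$ ($E{\left(n \right)} = \left(n + n\right) \left(n - 8\right) = 2 n \left(-8 + n\right)$)
$M{\left(y \right)} = 4 y \left(-8 + 2 y\right)$ ($M{\left(y \right)} = 2 \left(y + y\right) \left(-8 + \left(y + y\right)\right) = 2 \cdot 2 y \left(-8 + 2 y\right) = 4 y \left(-8 + 2 y\right)$)
$\frac{1}{-38135 + M{\left(\left(-2\right) \left(-23\right) \right)}} = \frac{1}{-38135 + 8 \left(\left(-2\right) \left(-23\right)\right) \left(-4 - -46\right)} = \frac{1}{-38135 + 8 \cdot 46 \left(-4 + 46\right)} = \frac{1}{-38135 + 8 \cdot 46 \cdot 42} = \frac{1}{-38135 + 15456} = \frac{1}{-22679} = - \frac{1}{22679}$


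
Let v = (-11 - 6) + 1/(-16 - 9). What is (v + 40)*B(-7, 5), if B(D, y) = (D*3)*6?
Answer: -72324/25 ≈ -2893.0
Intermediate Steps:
B(D, y) = 18*D (B(D, y) = (3*D)*6 = 18*D)
v = -426/25 (v = -17 + 1/(-25) = -17 - 1/25 = -426/25 ≈ -17.040)
(v + 40)*B(-7, 5) = (-426/25 + 40)*(18*(-7)) = (574/25)*(-126) = -72324/25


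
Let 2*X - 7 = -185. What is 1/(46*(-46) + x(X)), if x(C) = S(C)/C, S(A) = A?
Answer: -1/2115 ≈ -0.00047281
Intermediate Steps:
X = -89 (X = 7/2 + (½)*(-185) = 7/2 - 185/2 = -89)
x(C) = 1 (x(C) = C/C = 1)
1/(46*(-46) + x(X)) = 1/(46*(-46) + 1) = 1/(-2116 + 1) = 1/(-2115) = -1/2115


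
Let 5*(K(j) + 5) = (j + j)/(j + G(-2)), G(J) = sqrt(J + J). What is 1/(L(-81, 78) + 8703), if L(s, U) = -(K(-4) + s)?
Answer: 1098585/9655112021 + 20*I/9655112021 ≈ 0.00011378 + 2.0714e-9*I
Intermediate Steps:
G(J) = sqrt(2)*sqrt(J) (G(J) = sqrt(2*J) = sqrt(2)*sqrt(J))
K(j) = -5 + 2*j/(5*(j + 2*I)) (K(j) = -5 + ((j + j)/(j + sqrt(2)*sqrt(-2)))/5 = -5 + ((2*j)/(j + sqrt(2)*(I*sqrt(2))))/5 = -5 + ((2*j)/(j + 2*I))/5 = -5 + (2*j/(j + 2*I))/5 = -5 + 2*j/(5*(j + 2*I)))
L(s, U) = -s - (-4 - 2*I)*(92 - 50*I)/100 (L(s, U) = -((-50*I - 23*(-4))/(5*(-4 + 2*I)) + s) = -(((-4 - 2*I)/20)*(-50*I + 92)/5 + s) = -(((-4 - 2*I)/20)*(92 - 50*I)/5 + s) = -((-4 - 2*I)*(92 - 50*I)/100 + s) = -(s + (-4 - 2*I)*(92 - 50*I)/100) = -s - (-4 - 2*I)*(92 - 50*I)/100)
1/(L(-81, 78) + 8703) = 1/((117/25 - 1*(-81) - 4*I/25) + 8703) = 1/((117/25 + 81 - 4*I/25) + 8703) = 1/((2142/25 - 4*I/25) + 8703) = 1/(219717/25 - 4*I/25) = 125*(219717/25 + 4*I/25)/9655112021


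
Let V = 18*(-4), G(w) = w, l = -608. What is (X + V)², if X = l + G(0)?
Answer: 462400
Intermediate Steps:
V = -72
X = -608 (X = -608 + 0 = -608)
(X + V)² = (-608 - 72)² = (-680)² = 462400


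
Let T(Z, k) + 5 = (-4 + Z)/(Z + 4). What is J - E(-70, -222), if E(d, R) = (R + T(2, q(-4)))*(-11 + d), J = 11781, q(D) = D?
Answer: -6633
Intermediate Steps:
T(Z, k) = -5 + (-4 + Z)/(4 + Z) (T(Z, k) = -5 + (-4 + Z)/(Z + 4) = -5 + (-4 + Z)/(4 + Z))
E(d, R) = (-11 + d)*(-16/3 + R) (E(d, R) = (R + 4*(-6 - 1*2)/(4 + 2))*(-11 + d) = (R + 4*(-6 - 2)/6)*(-11 + d) = (R + 4*(1/6)*(-8))*(-11 + d) = (R - 16/3)*(-11 + d) = (-16/3 + R)*(-11 + d) = (-11 + d)*(-16/3 + R))
J - E(-70, -222) = 11781 - (176/3 - 11*(-222) - 16/3*(-70) - 222*(-70)) = 11781 - (176/3 + 2442 + 1120/3 + 15540) = 11781 - 1*18414 = 11781 - 18414 = -6633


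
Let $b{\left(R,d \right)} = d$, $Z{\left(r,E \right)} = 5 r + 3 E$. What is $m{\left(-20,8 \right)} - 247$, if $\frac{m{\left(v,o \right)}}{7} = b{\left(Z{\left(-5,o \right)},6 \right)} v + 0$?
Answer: $-1087$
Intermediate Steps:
$Z{\left(r,E \right)} = 3 E + 5 r$
$m{\left(v,o \right)} = 42 v$ ($m{\left(v,o \right)} = 7 \left(6 v + 0\right) = 7 \cdot 6 v = 42 v$)
$m{\left(-20,8 \right)} - 247 = 42 \left(-20\right) - 247 = -840 - 247 = -1087$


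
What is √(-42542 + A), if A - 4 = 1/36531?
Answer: I*√700834010327/4059 ≈ 206.25*I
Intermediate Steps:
A = 146125/36531 (A = 4 + 1/36531 = 146125/36531 ≈ 4.0000)
√(-42542 + A) = √(-42542 + 146125/36531) = √(-1553955677/36531) = I*√700834010327/4059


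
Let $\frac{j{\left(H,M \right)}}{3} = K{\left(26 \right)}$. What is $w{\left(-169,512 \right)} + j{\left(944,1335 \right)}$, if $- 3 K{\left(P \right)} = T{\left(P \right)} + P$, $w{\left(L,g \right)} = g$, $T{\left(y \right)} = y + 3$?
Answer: $457$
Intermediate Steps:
$T{\left(y \right)} = 3 + y$
$K{\left(P \right)} = -1 - \frac{2 P}{3}$ ($K{\left(P \right)} = - \frac{\left(3 + P\right) + P}{3} = - \frac{3 + 2 P}{3} = -1 - \frac{2 P}{3}$)
$j{\left(H,M \right)} = -55$ ($j{\left(H,M \right)} = 3 \left(-1 - \frac{52}{3}\right) = 3 \left(- \frac{55}{3}\right) = -55$)
$w{\left(-169,512 \right)} + j{\left(944,1335 \right)} = 512 - 55 = 457$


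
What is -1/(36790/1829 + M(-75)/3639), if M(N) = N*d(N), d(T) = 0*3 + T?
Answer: -2218577/48055645 ≈ -0.046167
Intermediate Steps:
d(T) = T (d(T) = 0 + T = T)
M(N) = N² (M(N) = N*N = N²)
-1/(36790/1829 + M(-75)/3639) = -1/(36790/1829 + (-75)²/3639) = -1/(36790*(1/1829) + 5625*(1/3639)) = -1/(36790/1829 + 1875/1213) = -1/48055645/2218577 = -1*2218577/48055645 = -2218577/48055645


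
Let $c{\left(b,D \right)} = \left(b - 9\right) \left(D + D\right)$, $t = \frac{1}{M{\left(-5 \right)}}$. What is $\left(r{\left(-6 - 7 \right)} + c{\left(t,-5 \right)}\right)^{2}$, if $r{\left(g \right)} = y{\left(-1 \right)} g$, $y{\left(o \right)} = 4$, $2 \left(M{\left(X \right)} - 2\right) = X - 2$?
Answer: $\frac{17956}{9} \approx 1995.1$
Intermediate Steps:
$M{\left(X \right)} = 1 + \frac{X}{2}$ ($M{\left(X \right)} = 2 + \frac{X - 2}{2} = 2 + \frac{-2 + X}{2} = 2 + \left(-1 + \frac{X}{2}\right) = 1 + \frac{X}{2}$)
$t = - \frac{2}{3}$ ($t = \frac{1}{1 + \frac{1}{2} \left(-5\right)} = \frac{1}{1 - \frac{5}{2}} = \frac{1}{- \frac{3}{2}} = - \frac{2}{3} \approx -0.66667$)
$c{\left(b,D \right)} = 2 D \left(-9 + b\right)$ ($c{\left(b,D \right)} = \left(-9 + b\right) 2 D = 2 D \left(-9 + b\right)$)
$r{\left(g \right)} = 4 g$
$\left(r{\left(-6 - 7 \right)} + c{\left(t,-5 \right)}\right)^{2} = \left(4 \left(-6 - 7\right) + 2 \left(-5\right) \left(-9 - \frac{2}{3}\right)\right)^{2} = \left(4 \left(-6 - 7\right) + 2 \left(-5\right) \left(- \frac{29}{3}\right)\right)^{2} = \left(4 \left(-13\right) + \frac{290}{3}\right)^{2} = \left(-52 + \frac{290}{3}\right)^{2} = \left(\frac{134}{3}\right)^{2} = \frac{17956}{9}$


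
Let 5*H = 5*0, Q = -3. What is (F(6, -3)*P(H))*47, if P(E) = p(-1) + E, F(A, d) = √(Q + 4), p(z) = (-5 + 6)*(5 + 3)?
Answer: 376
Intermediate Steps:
p(z) = 8 (p(z) = 1*8 = 8)
H = 0 (H = (5*0)/5 = (⅕)*0 = 0)
F(A, d) = 1 (F(A, d) = √(-3 + 4) = √1 = 1)
P(E) = 8 + E
(F(6, -3)*P(H))*47 = (1*(8 + 0))*47 = (1*8)*47 = 8*47 = 376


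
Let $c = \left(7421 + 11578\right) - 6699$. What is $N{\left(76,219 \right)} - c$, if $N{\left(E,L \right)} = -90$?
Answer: $-12390$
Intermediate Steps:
$c = 12300$ ($c = 18999 - 6699 = 12300$)
$N{\left(76,219 \right)} - c = -90 - 12300 = -12390$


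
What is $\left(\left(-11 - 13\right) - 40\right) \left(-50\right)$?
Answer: $3200$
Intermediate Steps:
$\left(\left(-11 - 13\right) - 40\right) \left(-50\right) = \left(-24 - 40\right) \left(-50\right) = \left(-64\right) \left(-50\right) = 3200$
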